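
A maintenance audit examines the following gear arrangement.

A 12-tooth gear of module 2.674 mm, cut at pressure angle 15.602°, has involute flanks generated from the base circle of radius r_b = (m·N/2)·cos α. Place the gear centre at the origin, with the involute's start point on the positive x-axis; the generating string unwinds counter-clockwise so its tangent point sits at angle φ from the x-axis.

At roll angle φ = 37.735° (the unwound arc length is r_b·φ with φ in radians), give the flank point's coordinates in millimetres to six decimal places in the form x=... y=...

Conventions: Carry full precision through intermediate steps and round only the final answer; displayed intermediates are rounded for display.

class = single-mesh tooth geometry [base-circle involute, m = 2.674, 12T]
pitch radius r_p = m·N/2 = 2.674·12/2 = 16.044000
base radius r_b = r_p·cos α = 16.044000·cos 15.602° = 15.452830
roll angle φ = 37.735° = 0.65859999 rad
x = r_b·(cos φ + φ·sin φ) = 18.449439
y = r_b·(sin φ − φ·cos φ) = 1.408627

x=18.449439 y=1.408627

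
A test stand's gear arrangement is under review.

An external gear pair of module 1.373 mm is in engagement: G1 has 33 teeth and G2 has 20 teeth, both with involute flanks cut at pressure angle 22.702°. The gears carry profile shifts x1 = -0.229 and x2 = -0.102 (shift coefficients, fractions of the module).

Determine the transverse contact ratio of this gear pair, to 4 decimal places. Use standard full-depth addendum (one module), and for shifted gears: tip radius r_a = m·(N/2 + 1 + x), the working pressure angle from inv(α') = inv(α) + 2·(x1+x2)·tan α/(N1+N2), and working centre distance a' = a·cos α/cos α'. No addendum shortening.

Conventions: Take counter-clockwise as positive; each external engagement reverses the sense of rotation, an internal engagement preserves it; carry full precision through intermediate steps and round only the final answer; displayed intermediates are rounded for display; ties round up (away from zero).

recognized (one external pair, fixed centres): single-mesh tooth geometry, m = 1.373, N1 = 33, N2 = 20
base radii: r_b1 = 20.899334, r_b2 = 12.666263
tip radii: r_a1 = 23.713083, r_a2 = 14.962954
inv(α') = inv(22.702°) + 2·(-0.229-0.102)·tan α/(33+20) = 0.01690000  ⇒  α' = 20.82543°
a' = a·cos α / cos α' = 36.3845·cos 22.702°/cos 20.82543° = 35.911786
action lengths: √(r_a1²−r_b1²) = 11.203934, √(r_a2²−r_b2²) = 7.965913
base pitch p_b = π·m·cos α = 3.979224
CR = (11.203934 + 7.965913 − 35.911786·sin 20.82543°)/3.979224 = 1.608963
contact ratio ≈ 1.6090

1.6090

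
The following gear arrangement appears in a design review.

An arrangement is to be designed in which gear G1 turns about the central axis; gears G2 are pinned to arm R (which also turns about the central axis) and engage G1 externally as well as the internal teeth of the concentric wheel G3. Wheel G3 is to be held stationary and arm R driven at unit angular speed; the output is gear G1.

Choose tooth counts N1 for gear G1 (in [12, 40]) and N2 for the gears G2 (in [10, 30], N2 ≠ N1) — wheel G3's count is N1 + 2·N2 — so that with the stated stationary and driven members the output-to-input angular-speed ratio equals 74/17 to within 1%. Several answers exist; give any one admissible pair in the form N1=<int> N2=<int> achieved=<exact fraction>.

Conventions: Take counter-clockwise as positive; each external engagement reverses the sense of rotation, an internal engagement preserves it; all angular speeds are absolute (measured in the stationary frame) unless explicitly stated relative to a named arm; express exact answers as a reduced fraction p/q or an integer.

N1=17 N2=20 achieved=74/17

class = planetary set [ratio 74/17 wanted; Willis about the carrier]
Willis with ω_ring = 0: ω_sun/ω_arm = (N1+N3)/N1; set equal to 74/17  ⇒  N3/N1 = 74/17 − 1 = 57/17
N3 = N1 + 2·N2  ⇒  N2/N1 = (N3/N1 − 1)/2 = (57/17 − 1)/2 = 20/17
smallest multiple with N1 ≥ 12 and N2 ≥ 10: k = 1  ⇒  N1 = 1·17 = 17, N2 = 1·20 = 20 (N1 ≤ 40, N2 ≤ 30, N2 ≠ N1 ✓), N3 = 17 + 2·20 = 57
check: (N1+N3)/N1 with N1 = 17, N3 = 57 gives 74/17; |achieved − target| = 0 ≤ 37/850 ✓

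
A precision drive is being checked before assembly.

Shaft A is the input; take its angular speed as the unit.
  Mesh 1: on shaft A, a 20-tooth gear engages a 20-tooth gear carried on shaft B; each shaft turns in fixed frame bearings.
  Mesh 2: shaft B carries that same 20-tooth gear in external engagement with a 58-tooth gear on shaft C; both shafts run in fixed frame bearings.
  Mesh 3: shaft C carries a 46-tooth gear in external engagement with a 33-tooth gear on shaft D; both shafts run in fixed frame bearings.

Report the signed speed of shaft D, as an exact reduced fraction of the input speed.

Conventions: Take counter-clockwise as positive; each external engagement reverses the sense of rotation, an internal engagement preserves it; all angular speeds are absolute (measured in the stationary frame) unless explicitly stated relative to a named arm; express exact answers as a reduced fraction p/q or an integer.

-460/957

3-mesh fixed-axis compound train (all bearings frame-fixed)
mesh 1 [20T→20T]: |ω|/ω_in = 1×20/20 = 1, sense flips to −
mesh 2 [20T→58T]: |ω|/ω_in = 1×20/58 = 10/29, sense flips to +
mesh 3 [46T→33T]: |ω|/ω_in = (10/29)×46/33 = 460/957, sense flips to −
signed output speed (× input speed) = -460/957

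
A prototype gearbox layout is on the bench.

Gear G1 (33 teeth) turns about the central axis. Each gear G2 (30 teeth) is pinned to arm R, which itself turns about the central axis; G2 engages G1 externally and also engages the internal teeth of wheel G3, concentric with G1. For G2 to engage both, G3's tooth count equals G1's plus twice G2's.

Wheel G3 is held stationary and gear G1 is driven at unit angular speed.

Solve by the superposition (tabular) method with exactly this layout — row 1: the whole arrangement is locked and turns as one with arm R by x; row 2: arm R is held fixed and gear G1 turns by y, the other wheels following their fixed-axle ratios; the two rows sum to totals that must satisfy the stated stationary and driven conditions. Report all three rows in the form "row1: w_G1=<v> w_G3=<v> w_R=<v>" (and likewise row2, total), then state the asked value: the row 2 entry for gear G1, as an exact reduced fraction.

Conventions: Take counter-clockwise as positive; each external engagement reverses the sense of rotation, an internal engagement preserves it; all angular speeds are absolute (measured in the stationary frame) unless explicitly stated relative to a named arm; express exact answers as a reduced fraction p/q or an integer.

row1: w_G1=11/42 w_G3=11/42 w_R=11/42
row2: w_G1=31/42 w_G3=-11/42 w_R=0
total: w_G1=1 w_G3=0 w_R=11/42
asked value: 31/42

recognized (axles ride arm R): planetary set, 33/30/93 teeth
row 1 (train locked, turned with arm): all members turn x
superposition row 2 [arm held]: sun y, ring −(33/93)·y, arm 0
boundary: total ω_ring = x − (33/93)·y = 0 and total ω_sun = x + y = 1  ⇒  y = 31/42, x = 11/42
row 2 ring = −(33/93)·31/42 = -11/42
totals (row 1 + row 2): sun 11/42 + 31/42 = 1, ring 11/42 + (-11/42) = 0, arm 11/42 + 0 = 11/42
asked cell (row2, sun) = 31/42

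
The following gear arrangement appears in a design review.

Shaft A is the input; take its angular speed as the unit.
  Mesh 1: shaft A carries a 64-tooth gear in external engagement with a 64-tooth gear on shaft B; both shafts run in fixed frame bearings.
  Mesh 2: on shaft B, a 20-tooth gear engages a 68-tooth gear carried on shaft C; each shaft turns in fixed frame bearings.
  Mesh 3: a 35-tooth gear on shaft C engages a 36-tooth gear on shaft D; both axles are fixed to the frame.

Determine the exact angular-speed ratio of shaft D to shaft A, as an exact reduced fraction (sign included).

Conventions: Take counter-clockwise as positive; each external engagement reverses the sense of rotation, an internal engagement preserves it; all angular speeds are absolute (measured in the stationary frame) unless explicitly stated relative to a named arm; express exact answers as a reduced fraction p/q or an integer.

-175/612

class = fixed-axis compound train [3 meshes; 3 ratios multiply, 3 sense flips]
mesh 1 [64T→64T]: running ratio 1, sense −
mesh 2 [20T→68T]: running ratio 5/17, sense +
mesh 3 [35T→36T]: running ratio 175/612, sense −
ω_out/ω_in = -175/612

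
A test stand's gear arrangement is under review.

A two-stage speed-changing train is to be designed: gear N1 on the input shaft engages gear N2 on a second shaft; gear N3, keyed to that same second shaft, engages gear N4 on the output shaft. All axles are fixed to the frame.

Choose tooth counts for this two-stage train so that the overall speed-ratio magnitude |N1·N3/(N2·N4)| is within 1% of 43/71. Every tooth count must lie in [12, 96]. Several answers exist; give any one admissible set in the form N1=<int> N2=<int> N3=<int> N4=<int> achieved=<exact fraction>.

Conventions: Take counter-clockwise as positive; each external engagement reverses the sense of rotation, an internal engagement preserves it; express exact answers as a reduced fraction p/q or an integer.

topology: fixed-axis compound train — 2 stages, target 43/71
target = 43/71 in lowest terms: an exact hit needs N1·N3 = k·43 and N2·N4 = k·71 for one integer k, every count in [12, 96]; additionally prefer no 1:1 stage (N1 ≠ N2, N3 ≠ N4)
k = 1…11: no 1:1-free in-range split of k·43 and k·71 into factor pairs; take k = 12
k = 12: N1·N3 = 516 = 12·43, N2·N4 = 852 = 71·12
achieved = 12·43/(71·12) = 43/71; |achieved − target| = 0 ≤ 43/7100 ✓

N1=12 N2=71 N3=43 N4=12 achieved=43/71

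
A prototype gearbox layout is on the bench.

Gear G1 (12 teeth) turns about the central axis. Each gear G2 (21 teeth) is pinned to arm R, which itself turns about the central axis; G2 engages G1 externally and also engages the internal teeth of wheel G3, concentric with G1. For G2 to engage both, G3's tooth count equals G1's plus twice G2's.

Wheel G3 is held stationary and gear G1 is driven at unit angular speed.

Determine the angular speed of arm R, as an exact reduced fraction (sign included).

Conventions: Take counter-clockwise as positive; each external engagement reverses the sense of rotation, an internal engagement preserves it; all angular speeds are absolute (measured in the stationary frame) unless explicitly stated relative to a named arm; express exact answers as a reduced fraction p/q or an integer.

recognized (axles ride arm R): planetary set, 12/21/54 teeth
ring teeth: 12 + 2·21 = 54
12(ω_sun−ω_arm) = −54(ω_ring−ω_arm),  ω_ring = 0, ω_sun = 1
12(1−ω_arm) = −54(0−ω_arm)  ⇒  66·ω_arm = 12  ⇒  ω_arm = 2/11
exact speed ratio = 2/11

2/11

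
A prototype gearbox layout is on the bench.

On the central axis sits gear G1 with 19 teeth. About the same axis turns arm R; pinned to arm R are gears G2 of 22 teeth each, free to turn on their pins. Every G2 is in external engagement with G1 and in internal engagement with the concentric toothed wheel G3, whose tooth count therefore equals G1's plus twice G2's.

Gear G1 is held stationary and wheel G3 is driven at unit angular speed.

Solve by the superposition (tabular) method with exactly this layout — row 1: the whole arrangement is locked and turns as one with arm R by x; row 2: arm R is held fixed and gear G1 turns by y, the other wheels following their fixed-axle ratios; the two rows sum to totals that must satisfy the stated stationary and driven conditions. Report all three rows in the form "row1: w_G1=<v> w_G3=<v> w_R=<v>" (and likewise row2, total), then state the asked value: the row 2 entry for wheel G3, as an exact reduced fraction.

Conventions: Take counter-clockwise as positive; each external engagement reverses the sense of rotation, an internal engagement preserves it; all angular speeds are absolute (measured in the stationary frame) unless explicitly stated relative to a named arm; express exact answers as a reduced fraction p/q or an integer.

class = planetary set [G3 = 19+2·22 = 63; Willis about the carrier]
row 1 (train locked, turned with arm): all members turn x
superposition row 2 [arm held]: sun y, ring −(19/63)·y, arm 0
boundary: total ω_sun = x + y = 0 and total ω_ring = x − (19/63)·y = 1  ⇒  y = -63/82, x = 63/82
row 2 ring = −(19/63)·(-63/82) = 19/82
totals (row 1 + row 2): sun 63/82 + (-63/82) = 0, ring 63/82 + 19/82 = 1, arm 63/82 + 0 = 63/82
asked cell (row2, ring) = 19/82

row1: w_G1=63/82 w_G3=63/82 w_R=63/82
row2: w_G1=-63/82 w_G3=19/82 w_R=0
total: w_G1=0 w_G3=1 w_R=63/82
asked value: 19/82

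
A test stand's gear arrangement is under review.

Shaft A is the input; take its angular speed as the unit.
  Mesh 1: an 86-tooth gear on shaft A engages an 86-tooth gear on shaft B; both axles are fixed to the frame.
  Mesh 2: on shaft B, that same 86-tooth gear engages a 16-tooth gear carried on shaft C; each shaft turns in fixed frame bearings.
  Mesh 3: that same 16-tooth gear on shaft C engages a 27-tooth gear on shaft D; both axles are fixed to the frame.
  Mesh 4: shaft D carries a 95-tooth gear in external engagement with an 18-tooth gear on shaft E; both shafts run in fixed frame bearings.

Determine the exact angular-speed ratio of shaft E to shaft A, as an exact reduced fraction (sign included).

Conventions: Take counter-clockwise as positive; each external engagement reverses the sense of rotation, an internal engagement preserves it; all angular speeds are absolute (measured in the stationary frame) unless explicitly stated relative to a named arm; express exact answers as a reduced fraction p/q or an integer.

class = fixed-axis compound train [4 meshes; 4 ratios multiply, 4 sense flips]
mesh 1 [86T→86T]: running ratio 1, sense −
mesh 2 [86T→16T]: running ratio 43/8, sense +
mesh 3 [16T→27T]: running ratio 86/27, sense −
mesh 4 [95T→18T]: running ratio 4085/243, sense +
ω_out/ω_in = 4085/243

4085/243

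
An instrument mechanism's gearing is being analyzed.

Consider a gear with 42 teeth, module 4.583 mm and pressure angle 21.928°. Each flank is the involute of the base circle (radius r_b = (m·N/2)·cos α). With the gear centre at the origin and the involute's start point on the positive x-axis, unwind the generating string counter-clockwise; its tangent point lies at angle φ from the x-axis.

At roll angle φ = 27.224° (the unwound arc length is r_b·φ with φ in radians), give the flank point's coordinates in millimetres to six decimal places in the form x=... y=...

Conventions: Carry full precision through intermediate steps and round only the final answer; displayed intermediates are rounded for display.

x=98.796673 y=3.120937

recognized (one wheel, involute flank): single-mesh tooth geometry, m = 4.583, N = 42
pitch radius r_p = m·N/2 = 4.583·42/2 = 96.243000
base radius r_b = r_p·cos α = 96.243000·cos 21.928° = 89.280191
roll angle φ = 27.224° = 0.47514844 rad
x = r_b·(cos φ + φ·sin φ) = 98.796673
y = r_b·(sin φ − φ·cos φ) = 3.120937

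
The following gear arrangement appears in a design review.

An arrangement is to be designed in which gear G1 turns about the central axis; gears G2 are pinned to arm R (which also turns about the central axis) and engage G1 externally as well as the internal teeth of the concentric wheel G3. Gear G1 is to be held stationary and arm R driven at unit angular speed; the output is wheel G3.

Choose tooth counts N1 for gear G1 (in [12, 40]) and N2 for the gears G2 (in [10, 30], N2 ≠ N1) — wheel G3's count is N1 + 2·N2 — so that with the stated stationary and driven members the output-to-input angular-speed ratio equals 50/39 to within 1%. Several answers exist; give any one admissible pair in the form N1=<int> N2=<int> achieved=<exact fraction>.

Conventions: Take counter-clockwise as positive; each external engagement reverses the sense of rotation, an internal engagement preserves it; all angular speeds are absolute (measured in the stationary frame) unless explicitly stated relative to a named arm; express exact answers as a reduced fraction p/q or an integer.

design class (target 50/39): planetary set
Willis with ω_sun = 0: ω_ring/ω_arm = (N1+N3)/N3; set equal to 50/39  ⇒  N3/N1 = 1/(50/39 − 1) = 39/11
N3 = N1 + 2·N2  ⇒  N2/N1 = (N3/N1 − 1)/2 = (39/11 − 1)/2 = 14/11
smallest multiple with N1 ≥ 12 and N2 ≥ 10: k = 2  ⇒  N1 = 2·11 = 22, N2 = 2·14 = 28 (N1 ≤ 40, N2 ≤ 30, N2 ≠ N1 ✓), N3 = 22 + 2·28 = 78
check: (N1+N3)/N3 with N1 = 22, N3 = 78 gives 50/39; |achieved − target| = 0 ≤ 1/78 ✓

N1=22 N2=28 achieved=50/39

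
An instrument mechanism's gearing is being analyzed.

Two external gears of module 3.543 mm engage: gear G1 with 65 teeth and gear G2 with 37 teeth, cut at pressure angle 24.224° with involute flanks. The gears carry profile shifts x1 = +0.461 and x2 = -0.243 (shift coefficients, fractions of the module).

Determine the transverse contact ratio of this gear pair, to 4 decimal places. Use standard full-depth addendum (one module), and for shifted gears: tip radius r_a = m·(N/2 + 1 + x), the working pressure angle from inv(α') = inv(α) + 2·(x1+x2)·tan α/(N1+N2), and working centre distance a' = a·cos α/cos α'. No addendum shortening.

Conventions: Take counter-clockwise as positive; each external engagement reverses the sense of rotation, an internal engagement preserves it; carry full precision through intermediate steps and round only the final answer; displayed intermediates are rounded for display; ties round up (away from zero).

single-mesh involute tooth geometry (65T engaging 37T at module 3.543)
base radii: r_b1 = 105.008570, r_b2 = 59.774109
tip radii: r_a1 = 120.323823, r_a2 = 68.227551
inv(α') = inv(24.224°) + 2·(+0.461-0.243)·tan α/(65+37) = 0.02905603  ⇒  α' = 24.75504°
a' = a·cos α / cos α' = 180.6930·cos 24.224°/cos 24.75504° = 181.457473
action lengths: √(r_a1²−r_b1²) = 58.745405, √(r_a2²−r_b2²) = 32.894598
base pitch p_b = π·m·cos α = 10.150589
CR = (58.745405 + 32.894598 − 181.457473·sin 24.75504°)/10.150589 = 1.542429
contact ratio ≈ 1.5424

1.5424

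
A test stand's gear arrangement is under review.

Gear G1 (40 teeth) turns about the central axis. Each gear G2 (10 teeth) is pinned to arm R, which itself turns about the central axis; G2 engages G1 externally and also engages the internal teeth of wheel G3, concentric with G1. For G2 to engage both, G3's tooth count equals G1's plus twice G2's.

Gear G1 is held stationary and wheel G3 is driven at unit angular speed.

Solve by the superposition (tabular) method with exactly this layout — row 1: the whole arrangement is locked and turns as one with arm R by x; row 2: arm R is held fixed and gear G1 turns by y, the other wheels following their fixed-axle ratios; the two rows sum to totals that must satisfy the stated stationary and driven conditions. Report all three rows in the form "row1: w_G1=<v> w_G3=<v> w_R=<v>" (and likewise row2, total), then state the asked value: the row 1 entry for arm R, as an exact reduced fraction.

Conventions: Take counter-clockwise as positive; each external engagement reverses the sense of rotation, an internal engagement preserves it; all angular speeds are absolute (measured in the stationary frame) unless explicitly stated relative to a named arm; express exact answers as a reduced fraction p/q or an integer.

row1: w_G1=3/5 w_G3=3/5 w_R=3/5
row2: w_G1=-3/5 w_G3=2/5 w_R=0
total: w_G1=0 w_G3=1 w_R=3/5
asked value: 3/5

class = planetary set [G3 = 40+2·10 = 60; Willis about the carrier]
superposition row 1 [locked train]: every member turns x
row 2 — arm fixed, fixed-axis ratios: sun y, ring −(40/60)·y, arm 0
boundary: total ω_sun = x + y = 0 and total ω_ring = x − (40/60)·y = 1  ⇒  y = -3/5, x = 3/5
row 2 ring = −(40/60)·(-3/5) = 2/5
totals (row 1 + row 2): sun 3/5 + (-3/5) = 0, ring 3/5 + 2/5 = 1, arm 3/5 + 0 = 3/5
asked cell (row1, arm) = 3/5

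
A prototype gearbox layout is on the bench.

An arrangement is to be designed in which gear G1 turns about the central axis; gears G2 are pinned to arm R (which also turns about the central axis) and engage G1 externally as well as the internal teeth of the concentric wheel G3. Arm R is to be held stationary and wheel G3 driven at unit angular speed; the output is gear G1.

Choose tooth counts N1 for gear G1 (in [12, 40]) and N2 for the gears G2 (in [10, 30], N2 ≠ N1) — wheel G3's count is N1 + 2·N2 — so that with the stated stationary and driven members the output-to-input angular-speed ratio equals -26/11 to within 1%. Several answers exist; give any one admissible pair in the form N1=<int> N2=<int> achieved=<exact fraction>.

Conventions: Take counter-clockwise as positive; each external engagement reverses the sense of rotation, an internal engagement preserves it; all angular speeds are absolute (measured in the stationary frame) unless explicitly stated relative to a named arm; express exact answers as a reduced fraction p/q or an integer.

topology: planetary set — design target -26/11, arm = carrier (Willis)
Willis with ω_arm = 0: ω_sun/ω_ring = −N3/N1; set equal to -26/11  ⇒  N3/N1 = −(-26/11) = 26/11
N3 = N1 + 2·N2  ⇒  N2/N1 = (N3/N1 − 1)/2 = (26/11 − 1)/2 = 15/22
smallest multiple with N1 ≥ 12 and N2 ≥ 10: k = 1  ⇒  N1 = 1·22 = 22, N2 = 1·15 = 15 (N1 ≤ 40, N2 ≤ 30, N2 ≠ N1 ✓), N3 = 22 + 2·15 = 52
check: −N3/N1 with N1 = 22, N3 = 52 gives -26/11; |achieved − target| = 0 ≤ 13/550 ✓

N1=22 N2=15 achieved=-26/11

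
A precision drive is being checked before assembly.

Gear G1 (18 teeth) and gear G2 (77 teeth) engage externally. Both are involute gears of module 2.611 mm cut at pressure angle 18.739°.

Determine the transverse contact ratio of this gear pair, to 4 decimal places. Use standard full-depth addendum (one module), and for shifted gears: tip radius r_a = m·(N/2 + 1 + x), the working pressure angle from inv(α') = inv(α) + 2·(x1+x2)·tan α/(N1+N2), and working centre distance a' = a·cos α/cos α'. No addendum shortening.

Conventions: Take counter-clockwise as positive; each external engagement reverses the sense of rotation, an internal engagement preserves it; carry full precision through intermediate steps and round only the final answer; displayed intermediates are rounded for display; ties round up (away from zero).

1.7374

single-mesh involute tooth geometry (18T engaging 77T at module 2.611)
base radii: r_b1 = 22.253361, r_b2 = 95.194933
tip radii: r_a1 = 26.110000, r_a2 = 103.134500
no profile shift: α' = α, a' = a
action lengths: √(r_a1²−r_b1²) = 13.657234, √(r_a2²−r_b2²) = 39.681858
base pitch p_b = π·m·cos α = 7.767888
CR = (13.657234 + 39.681858 − 124.022500·sin 18.73900°)/7.767888 = 1.737398
contact ratio ≈ 1.7374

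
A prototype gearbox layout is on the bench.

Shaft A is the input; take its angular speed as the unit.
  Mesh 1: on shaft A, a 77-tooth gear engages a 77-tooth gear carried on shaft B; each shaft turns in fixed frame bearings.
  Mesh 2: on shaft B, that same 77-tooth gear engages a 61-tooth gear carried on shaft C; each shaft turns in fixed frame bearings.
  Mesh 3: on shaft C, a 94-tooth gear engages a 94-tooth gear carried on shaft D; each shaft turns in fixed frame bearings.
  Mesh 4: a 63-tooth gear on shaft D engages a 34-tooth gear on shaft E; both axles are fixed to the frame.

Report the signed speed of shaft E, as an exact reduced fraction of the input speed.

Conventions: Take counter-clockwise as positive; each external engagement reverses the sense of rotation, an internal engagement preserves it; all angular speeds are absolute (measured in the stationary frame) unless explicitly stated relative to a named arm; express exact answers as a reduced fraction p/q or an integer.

4-mesh fixed-axis compound train (all bearings frame-fixed)
mesh 1 [77T→77T]: |ω|/ω_in = 1×77/77 = 1, sense flips to −
mesh 2 [77T→61T]: |ω|/ω_in = 1×77/61 = 77/61, sense flips to +
mesh 3 [94T→94T]: |ω|/ω_in = (77/61)×94/94 = 77/61, sense flips to −
mesh 4 [63T→34T]: |ω|/ω_in = (77/61)×63/34 = 4851/2074, sense flips to +
signed output speed (× input speed) = 4851/2074

4851/2074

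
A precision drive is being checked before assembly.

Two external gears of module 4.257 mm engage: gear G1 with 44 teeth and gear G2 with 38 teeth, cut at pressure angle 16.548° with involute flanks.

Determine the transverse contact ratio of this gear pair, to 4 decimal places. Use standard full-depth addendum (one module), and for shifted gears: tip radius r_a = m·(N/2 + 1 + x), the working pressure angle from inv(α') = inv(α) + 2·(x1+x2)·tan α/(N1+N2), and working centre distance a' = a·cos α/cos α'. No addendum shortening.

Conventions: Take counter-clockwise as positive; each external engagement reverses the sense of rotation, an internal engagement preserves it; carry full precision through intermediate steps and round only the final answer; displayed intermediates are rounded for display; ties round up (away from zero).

topology: single-mesh involute geometry — m = 4.257, 44T/38T pair
base radii: r_b1 = 89.774988, r_b2 = 77.532944
tip radii: r_a1 = 97.911000, r_a2 = 85.140000
no profile shift: α' = α, a' = a
action lengths: √(r_a1²−r_b1²) = 39.077044, √(r_a2²−r_b2²) = 35.177580
base pitch p_b = π·m·cos α = 12.819838
CR = (39.077044 + 35.177580 − 174.537000·sin 16.54800°)/12.819838 = 1.914475
contact ratio ≈ 1.9145

1.9145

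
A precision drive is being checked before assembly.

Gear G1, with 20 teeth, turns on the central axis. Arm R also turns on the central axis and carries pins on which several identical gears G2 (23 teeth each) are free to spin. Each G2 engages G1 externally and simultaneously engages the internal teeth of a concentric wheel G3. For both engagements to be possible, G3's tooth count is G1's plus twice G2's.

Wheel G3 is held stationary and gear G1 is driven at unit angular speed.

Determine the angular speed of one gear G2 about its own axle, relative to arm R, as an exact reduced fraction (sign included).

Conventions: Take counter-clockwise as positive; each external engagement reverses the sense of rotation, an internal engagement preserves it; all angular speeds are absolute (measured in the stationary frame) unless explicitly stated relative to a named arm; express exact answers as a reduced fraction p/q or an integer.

-660/989

planetary set (20T centre, 23T on arm, 66T internal) — Willis relation
ring teeth: 20 + 2·23 = 66
20(ω_sun−ω_arm) = −66(ω_ring−ω_arm),  ω_ring = 0, ω_sun = 1
20(1−ω_arm) = −66(0−ω_arm)  ⇒  86·ω_arm = 20  ⇒  ω_arm = 10/43
sun–planet mesh: 20·(1−10/43) = −23·(ω_p−ω_arm)  ⇒  ω_p−ω_arm = -660/989
exact speed ratio = -660/989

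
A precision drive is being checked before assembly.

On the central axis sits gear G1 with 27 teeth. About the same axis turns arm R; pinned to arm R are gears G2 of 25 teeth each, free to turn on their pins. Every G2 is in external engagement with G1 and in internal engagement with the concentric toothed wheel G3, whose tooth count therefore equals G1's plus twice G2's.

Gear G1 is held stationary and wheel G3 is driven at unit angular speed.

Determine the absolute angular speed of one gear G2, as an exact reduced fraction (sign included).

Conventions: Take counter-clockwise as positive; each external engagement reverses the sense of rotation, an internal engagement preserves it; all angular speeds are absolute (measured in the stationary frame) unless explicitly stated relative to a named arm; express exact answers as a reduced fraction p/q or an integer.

topology: planetary set — G1 27T / G2 25T / G3 77T, arm = carrier (Willis)
ring teeth: 27 + 2·25 = 77
27(ω_sun−ω_arm) = −77(ω_ring−ω_arm),  ω_sun = 0, ω_ring = 1
27(0−ω_arm) = −77(1−ω_arm)  ⇒  104·ω_arm = 77  ⇒  ω_arm = 77/104
sun–planet mesh: 27·(0−77/104) = −25·(ω_p−ω_arm)  ⇒  ω_p−ω_arm = 2079/2600
ω_p = 77/104 + 2079/2600 = 77/50
exact speed ratio = 77/50

77/50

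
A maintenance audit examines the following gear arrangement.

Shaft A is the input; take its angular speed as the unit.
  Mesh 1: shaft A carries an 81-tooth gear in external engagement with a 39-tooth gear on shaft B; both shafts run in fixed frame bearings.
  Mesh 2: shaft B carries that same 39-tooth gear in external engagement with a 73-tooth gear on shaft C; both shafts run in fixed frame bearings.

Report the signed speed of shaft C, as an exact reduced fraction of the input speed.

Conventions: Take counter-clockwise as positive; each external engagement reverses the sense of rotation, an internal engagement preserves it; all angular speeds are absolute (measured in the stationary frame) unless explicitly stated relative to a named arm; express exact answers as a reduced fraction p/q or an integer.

2-mesh fixed-axis compound train (all bearings frame-fixed)
mesh 1 [81T→39T]: |ω|/ω_in = 1×81/39 = 27/13, sense flips to −
mesh 2 [39T→73T]: |ω|/ω_in = (27/13)×39/73 = 81/73, sense flips to +
signed output speed (× input speed) = 81/73

81/73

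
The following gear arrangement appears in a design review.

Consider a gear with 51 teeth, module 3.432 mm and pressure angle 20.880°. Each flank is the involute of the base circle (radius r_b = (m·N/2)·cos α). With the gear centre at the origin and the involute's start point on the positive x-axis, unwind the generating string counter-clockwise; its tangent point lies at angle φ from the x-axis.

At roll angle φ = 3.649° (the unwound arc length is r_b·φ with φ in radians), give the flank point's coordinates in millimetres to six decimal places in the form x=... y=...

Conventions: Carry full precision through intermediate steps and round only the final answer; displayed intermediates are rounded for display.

topology: single-mesh involute geometry — m = 3.432, N = 51
pitch radius r_p = m·N/2 = 3.432·51/2 = 87.516000
base radius r_b = r_p·cos α = 87.516000·cos 20.880° = 81.768732
roll angle φ = 3.649° = 0.06368706 rad
x = r_b·(cos φ + φ·sin φ) = 81.934392
y = r_b·(sin φ − φ·cos φ) = 0.007038

x=81.934392 y=0.007038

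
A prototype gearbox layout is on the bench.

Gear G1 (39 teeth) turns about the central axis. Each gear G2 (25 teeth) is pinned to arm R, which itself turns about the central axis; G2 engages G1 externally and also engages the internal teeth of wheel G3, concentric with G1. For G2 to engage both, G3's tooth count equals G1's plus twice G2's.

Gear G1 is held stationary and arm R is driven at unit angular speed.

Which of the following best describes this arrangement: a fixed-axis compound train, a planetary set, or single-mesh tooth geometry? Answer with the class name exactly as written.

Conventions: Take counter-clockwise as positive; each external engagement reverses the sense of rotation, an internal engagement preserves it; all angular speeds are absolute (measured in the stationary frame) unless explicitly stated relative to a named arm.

planetary set

recognized (axles ride arm R): planetary set, 39/25/89 teeth
classification: planetary set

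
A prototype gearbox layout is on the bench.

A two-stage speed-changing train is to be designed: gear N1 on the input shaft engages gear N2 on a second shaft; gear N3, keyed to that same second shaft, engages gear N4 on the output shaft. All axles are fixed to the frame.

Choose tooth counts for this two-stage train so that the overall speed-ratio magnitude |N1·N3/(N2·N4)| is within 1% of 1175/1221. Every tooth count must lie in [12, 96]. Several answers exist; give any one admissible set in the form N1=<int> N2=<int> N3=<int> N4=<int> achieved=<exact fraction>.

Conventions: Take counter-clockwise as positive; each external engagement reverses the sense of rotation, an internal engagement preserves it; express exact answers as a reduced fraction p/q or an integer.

N1=25 N2=33 N3=47 N4=37 achieved=1175/1221

topology: fixed-axis compound train — 2 stages, target 1175/1221
target = 1175/1221 in lowest terms: an exact hit needs N1·N3 = k·1175 and N2·N4 = k·1221 for one integer k, every count in [12, 96]; additionally prefer no 1:1 stage (N1 ≠ N2, N3 ≠ N4)
k = 1: N1·N3 = 1175 = 25·47, N2·N4 = 1221 = 33·37
achieved = 25·47/(33·37) = 1175/1221; |achieved − target| = 0 ≤ 47/4884 ✓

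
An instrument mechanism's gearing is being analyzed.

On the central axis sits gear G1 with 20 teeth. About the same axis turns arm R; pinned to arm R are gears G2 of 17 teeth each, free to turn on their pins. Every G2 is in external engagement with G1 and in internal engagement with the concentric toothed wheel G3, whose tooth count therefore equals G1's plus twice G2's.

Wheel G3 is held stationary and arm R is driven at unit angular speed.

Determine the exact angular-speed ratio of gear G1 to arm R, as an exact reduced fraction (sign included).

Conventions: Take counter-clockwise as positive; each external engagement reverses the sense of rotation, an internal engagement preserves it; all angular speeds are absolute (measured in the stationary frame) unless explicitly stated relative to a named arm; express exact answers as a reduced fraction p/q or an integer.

37/10

topology: planetary set — G1 20T / G2 17T / G3 54T, arm = carrier (Willis)
ring teeth: 20 + 2·17 = 54
20(ω_sun−ω_arm) = −54(ω_ring−ω_arm),  ω_ring = 0, ω_arm = 1
ω_sun = 1 − (54/20)(0−1) = 37/10
ω_out/ω_in = 37/10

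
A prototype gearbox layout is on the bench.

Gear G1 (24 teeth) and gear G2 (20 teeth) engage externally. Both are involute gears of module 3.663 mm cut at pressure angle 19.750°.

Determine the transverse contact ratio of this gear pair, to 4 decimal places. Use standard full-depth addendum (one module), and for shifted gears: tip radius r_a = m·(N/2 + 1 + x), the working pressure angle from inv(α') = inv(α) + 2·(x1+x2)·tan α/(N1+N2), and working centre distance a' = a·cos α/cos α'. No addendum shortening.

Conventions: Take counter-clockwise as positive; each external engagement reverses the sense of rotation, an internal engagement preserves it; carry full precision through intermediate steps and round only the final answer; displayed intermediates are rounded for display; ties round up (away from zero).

single-mesh involute tooth geometry (24T engaging 20T at module 3.663)
base radii: r_b1 = 41.370333, r_b2 = 34.475277
tip radii: r_a1 = 47.619000, r_a2 = 40.293000
no profile shift: α' = α, a' = a
action lengths: √(r_a1²−r_b1²) = 23.581024, √(r_a2²−r_b2²) = 20.856200
base pitch p_b = π·m·cos α = 10.830728
CR = (23.581024 + 20.856200 − 80.586000·sin 19.75000°)/10.830728 = 1.588616
contact ratio ≈ 1.5886

1.5886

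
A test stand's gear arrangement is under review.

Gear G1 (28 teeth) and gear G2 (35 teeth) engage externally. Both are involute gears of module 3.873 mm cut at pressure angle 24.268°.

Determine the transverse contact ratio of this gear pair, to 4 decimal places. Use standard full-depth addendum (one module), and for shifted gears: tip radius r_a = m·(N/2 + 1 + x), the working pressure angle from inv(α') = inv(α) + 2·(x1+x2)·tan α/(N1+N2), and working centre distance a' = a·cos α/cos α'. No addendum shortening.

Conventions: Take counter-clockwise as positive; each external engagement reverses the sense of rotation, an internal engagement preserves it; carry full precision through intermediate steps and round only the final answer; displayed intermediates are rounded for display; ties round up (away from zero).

1.5017

recognized (one external pair, fixed centres): single-mesh tooth geometry, m = 3.873, N1 = 28, N2 = 35
base radii: r_b1 = 49.430563, r_b2 = 61.788203
tip radii: r_a1 = 58.095000, r_a2 = 71.650500
no profile shift: α' = α, a' = a
action lengths: √(r_a1²−r_b1²) = 30.522917, √(r_a2²−r_b2²) = 36.276881
base pitch p_b = π·m·cos α = 11.092192
CR = (30.522917 + 36.276881 − 121.999500·sin 24.26800°)/11.092192 = 1.501719
contact ratio ≈ 1.5017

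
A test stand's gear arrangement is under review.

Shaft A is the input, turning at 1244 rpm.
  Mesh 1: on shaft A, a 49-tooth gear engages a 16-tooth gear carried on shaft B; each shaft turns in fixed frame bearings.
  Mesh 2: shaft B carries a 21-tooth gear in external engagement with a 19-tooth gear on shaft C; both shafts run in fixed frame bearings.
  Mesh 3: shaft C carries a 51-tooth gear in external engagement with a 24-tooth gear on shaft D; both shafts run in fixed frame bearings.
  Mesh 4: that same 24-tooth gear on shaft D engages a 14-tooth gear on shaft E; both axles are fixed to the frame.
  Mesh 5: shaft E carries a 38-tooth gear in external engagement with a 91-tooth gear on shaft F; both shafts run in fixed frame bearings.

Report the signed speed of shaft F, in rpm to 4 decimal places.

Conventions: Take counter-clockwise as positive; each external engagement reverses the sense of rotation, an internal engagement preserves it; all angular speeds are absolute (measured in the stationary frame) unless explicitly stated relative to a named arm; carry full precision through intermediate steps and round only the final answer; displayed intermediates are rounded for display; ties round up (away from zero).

-6405.4038 rpm

recognized (6 fixed axles, 5 meshes): fixed-axis compound train
mesh 1 [49T→16T]: ω = 1244.0000×49/16 = 3809.7500 rpm, sense flips to −
mesh 2 [21T→19T]: ω = 3809.7500×21/19 = 4210.7763 rpm, sense flips to +
mesh 3 [51T→24T]: ω = 4210.7763×51/24 = 8947.8997 rpm, sense flips to −
mesh 4 [24T→14T]: ω = 8947.8997×24/14 = 15339.2566 rpm, sense flips to +
mesh 5 [38T→91T]: ω = 15339.2566×38/91 = 6405.4038 rpm, sense flips to −
signed output speed = -6405.4038 rpm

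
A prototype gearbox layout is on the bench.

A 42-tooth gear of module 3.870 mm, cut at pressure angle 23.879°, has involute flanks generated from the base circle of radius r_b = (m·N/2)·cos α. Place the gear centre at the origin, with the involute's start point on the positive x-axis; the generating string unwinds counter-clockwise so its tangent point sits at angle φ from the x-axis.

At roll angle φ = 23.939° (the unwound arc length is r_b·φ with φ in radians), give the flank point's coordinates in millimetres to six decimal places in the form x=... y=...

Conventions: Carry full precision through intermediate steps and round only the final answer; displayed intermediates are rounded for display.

class = single-mesh tooth geometry [base-circle involute, m = 3.870, 42T]
pitch radius r_p = m·N/2 = 3.870·42/2 = 81.270000
base radius r_b = r_p·cos α = 81.270000·cos 23.879° = 74.313482
roll angle φ = 23.939° = 0.41781437 rad
x = r_b·(cos φ + φ·sin φ) = 80.519544
y = r_b·(sin φ − φ·cos φ) = 1.775399

x=80.519544 y=1.775399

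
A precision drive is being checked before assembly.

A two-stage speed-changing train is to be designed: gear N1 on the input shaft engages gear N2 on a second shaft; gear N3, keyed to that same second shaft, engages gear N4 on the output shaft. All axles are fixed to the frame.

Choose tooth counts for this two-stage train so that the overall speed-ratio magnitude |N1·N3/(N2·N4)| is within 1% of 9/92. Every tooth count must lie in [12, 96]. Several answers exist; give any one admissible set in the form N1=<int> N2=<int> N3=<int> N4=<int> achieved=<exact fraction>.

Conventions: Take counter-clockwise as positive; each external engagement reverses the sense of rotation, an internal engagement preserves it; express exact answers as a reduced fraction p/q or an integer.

2-stage fixed-axis compound train for ratio 9/92
target = 9/92 in lowest terms: an exact hit needs N1·N3 = k·9 and N2·N4 = k·92 for one integer k, every count in [12, 96]; additionally prefer no 1:1 stage (N1 ≠ N2, N3 ≠ N4)
k = 1…15: no 1:1-free in-range split of k·9 and k·92 into factor pairs; take k = 16
k = 16: N1·N3 = 144 = 12·12, N2·N4 = 1472 = 16·92
achieved = 12·12/(16·92) = 9/92; |achieved − target| = 0 ≤ 9/9200 ✓

N1=12 N2=16 N3=12 N4=92 achieved=9/92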